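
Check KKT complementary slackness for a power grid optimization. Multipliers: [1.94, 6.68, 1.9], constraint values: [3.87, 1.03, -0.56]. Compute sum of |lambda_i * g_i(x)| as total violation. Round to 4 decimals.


KKT complementary slackness check:
lambda_1 * g_1 = 1.94 * 3.87 = 7.5078
lambda_2 * g_2 = 6.68 * 1.03 = 6.8804
lambda_3 * g_3 = 1.9 * -0.56 = -1.064
Total violation = 7.5078 + 6.8804 + 1.064 = 15.4522


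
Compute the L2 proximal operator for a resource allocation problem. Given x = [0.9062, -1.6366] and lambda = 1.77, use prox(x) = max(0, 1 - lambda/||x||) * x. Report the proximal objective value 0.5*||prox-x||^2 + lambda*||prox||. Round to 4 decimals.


Step 1: Compute ||x||.
||x|| = 1.8707
Step 2: Compute scaling factor.
scale = max(0, 1 - 1.77/1.8707) = 0.0538
Step 3: prox(x) = [0.0488, -0.0881]
||prox(x)|| = 0.1007
Step 4: Proximal objective.
0.5*||prox-x||^2 = 1.5665
lambda*||prox|| = 0.1782
Total = 1.7448


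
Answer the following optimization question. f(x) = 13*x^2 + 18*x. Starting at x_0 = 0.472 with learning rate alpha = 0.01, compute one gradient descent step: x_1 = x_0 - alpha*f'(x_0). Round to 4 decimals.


We compute the gradient at x_0 and apply the update.
f'(x) = 26*x + 18
f'(0.472) = 26*0.472 + 18 = 30.272
x_1 = 0.472 - 0.01*30.272 = 0.1693


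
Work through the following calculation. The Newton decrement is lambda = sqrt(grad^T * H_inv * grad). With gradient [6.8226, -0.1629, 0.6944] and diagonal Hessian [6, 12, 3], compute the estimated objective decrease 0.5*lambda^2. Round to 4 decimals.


Step 1: H is diagonal, so H^(-1) * g = [1.1371, -0.0136, 0.2315].
Step 2: g^T H^(-1) g = sum_i g_i^2 / H_ii
  = (6.8226)^2/6 + (-0.1629)^2/12 + (0.6944)^2/3
  = 7.758 + 0.0022 + 0.1607 = 7.9209
Step 3: Objective decrease = 0.5 * g^T H^(-1) g = 3.9605


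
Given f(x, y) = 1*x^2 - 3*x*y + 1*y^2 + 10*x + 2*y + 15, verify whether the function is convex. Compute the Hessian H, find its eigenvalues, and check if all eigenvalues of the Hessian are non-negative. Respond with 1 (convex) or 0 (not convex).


The Hessian of f(x,y) = 1*x^2 - 3*x*y + 1*y^2 + 10*x + 2*y + 15 is:
H = [[2, -3], [-3, 2]]
Trace = 2 + 2 = 4
Determinant = 2*2 - (-3)^2 = -5
Discriminant = (4)^2 - 4*-5 = 36.0
Eigenvalues: lambda_1 = -1.0, lambda_2 = 5.0
The function is not convex.

0


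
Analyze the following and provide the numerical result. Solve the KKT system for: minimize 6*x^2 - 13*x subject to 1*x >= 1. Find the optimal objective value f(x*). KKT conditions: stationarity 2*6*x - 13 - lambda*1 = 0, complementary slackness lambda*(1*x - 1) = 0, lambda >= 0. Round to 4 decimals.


Step 1: Try lambda = 0 (constraint inactive).
Stationarity: 2*6*x - 13 = 0
x* = 13/(2*6) = 13/12 = 1.0833 (rounded; the exact value 13/12 is used below)
Check constraint: 1*1.0833 = 1.0833 >= 1 -- satisfied.
Step 2: Compute optimal value.
f(x*) = 6*(13/12)^2 - 13*(13/12) = -7.0417


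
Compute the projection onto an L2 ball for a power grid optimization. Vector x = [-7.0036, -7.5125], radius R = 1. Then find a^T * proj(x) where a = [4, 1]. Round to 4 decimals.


Step 1: Compute ||x|| (intermediates to 6 decimals).
||x|| = sqrt((-7.0036)^2 + (-7.5125)^2) = 10.270738
Step 2: Project.
Since ||x|| > R, scale = R/||x|| = 1/10.270738 = 0.097364, proj(x) = scale * x
proj(x) = [-0.681899, -0.731447]
Step 3: Dot product.
a^T * proj(x) = 4*(-0.681899) + 1*(-0.731447) = -3.459


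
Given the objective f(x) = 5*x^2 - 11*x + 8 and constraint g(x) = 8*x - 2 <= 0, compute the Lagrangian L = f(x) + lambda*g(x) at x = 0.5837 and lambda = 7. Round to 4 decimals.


Step 1: Evaluate f(x).
f(0.5837) = 5*0.5837^2 - 11*0.5837 + 8 = 3.2828
Step 2: Evaluate g(x).
g(0.5837) = 8*0.5837 - 2 = 2.6696
Step 3: Compute Lagrangian.
L = 3.2828 + 7*2.6696 = 21.97


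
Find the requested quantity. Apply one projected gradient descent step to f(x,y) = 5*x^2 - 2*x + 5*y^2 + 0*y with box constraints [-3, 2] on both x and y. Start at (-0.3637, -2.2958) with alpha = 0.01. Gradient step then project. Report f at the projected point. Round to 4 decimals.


Step 1: Compute gradient at (-0.3637, -2.2958).
grad_x = 2*5*-0.3637 - 2 = -5.637
grad_y = 2*5*-2.2958 + 0 = -22.958
Step 2: Gradient step.
x_raw = -0.3637 - 0.01*-5.637 = -0.3073
y_raw = -2.2958 - 0.01*-22.958 = -2.0662
Step 3: Project onto [-3, 2].
x_proj = clip(-0.3073) = -0.3073
y_proj = clip(-2.0662) = -2.0662
Step 4: Evaluate f.
f(-0.3073, -2.0662) = 22.4332


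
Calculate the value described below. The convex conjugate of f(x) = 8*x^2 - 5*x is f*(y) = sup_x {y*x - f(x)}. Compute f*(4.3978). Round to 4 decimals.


f*(y) = sup_x {y*x - a*x^2 - b*x} = sup_x {(y-b)*x - a*x^2}
FOC: (y - b) - 2a*x = 0 => x* = (y - b)/(2a)
x* = (4.3978 + 5)/(2*8) = 0.5874
f*(4.3978) = (y-b)^2/(4a) = (4.3978 + 5)^2/(4*8)
= 88.3186/32 = 2.76


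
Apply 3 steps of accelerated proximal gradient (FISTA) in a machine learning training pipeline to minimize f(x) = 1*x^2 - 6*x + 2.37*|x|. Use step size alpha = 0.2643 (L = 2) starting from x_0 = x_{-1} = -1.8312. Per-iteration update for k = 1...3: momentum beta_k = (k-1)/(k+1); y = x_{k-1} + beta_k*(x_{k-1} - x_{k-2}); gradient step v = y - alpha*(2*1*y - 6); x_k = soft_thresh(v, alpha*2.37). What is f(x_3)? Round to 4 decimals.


FISTA on f(x) = 1*x^2 - 6*x + 2.37*|x|
L = 2, alpha = 0.2643
Iteration 1: beta = 0.0, y = -1.8312 + 0.0*(-1.8312 + 1.8312) = -1.8312
  grad(y) = -9.6624, v = y - alpha*grad = 0.7226
  prox(v) = soft_thresh(0.7226, 0.6264) = 0.0962
Iteration 2: beta = 0.3333, y = 0.0962 + 0.3333*(0.0962 + 1.8312) = 0.7386
  grad(y) = -4.5227, v = y - alpha*grad = 1.934
  prox(v) = soft_thresh(1.934, 0.6264) = 1.3076
Iteration 3: beta = 0.5, y = 1.3076 + 0.5*(1.3076 - 0.0962) = 1.9133
  grad(y) = -2.1734, v = y - alpha*grad = 2.4877
  prox(v) = soft_thresh(2.4877, 0.6264) = 1.8613
f(x_3) = 1*1.8613^2 - 6*1.8613 + 2.37*|1.8613| = -3.2921


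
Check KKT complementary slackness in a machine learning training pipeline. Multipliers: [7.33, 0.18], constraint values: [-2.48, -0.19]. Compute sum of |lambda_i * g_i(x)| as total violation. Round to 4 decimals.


KKT complementary slackness check:
lambda_1 * g_1 = 7.33 * -2.48 = -18.1784
lambda_2 * g_2 = 0.18 * -0.19 = -0.0342
Total violation = 18.1784 + 0.0342 = 18.2126


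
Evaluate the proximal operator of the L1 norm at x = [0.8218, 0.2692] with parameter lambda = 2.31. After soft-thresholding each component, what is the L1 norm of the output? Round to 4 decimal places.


Soft-thresholding with lambda = 2.31:
prox(0.8218) = sign(0.8218)*max(|0.8218| - 2.31, 0) = 0.0
prox(0.2692) = sign(0.2692)*max(|0.2692| - 2.31, 0) = 0.0
prox(x) = [0.0, 0.0]
||prox(x)||_1 = 0.0 + 0.0 = 0.0


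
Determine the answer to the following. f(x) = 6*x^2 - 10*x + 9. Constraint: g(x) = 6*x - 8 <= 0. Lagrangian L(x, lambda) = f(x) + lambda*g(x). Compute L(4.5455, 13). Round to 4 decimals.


Step 1: Evaluate f(x).
f(4.5455) = 6*4.5455^2 - 10*4.5455 + 9 = 87.5144
Step 2: Evaluate g(x).
g(4.5455) = 6*4.5455 - 8 = 19.273
Step 3: Compute Lagrangian.
L = 87.5144 + 13*19.273 = 338.0634


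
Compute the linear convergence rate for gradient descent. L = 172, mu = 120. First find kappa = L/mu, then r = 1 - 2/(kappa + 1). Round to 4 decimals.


Step 1: Compute the condition number.
kappa = L/mu = 172/120 = 1.4333
Step 2: Compute the convergence rate.
r = 1 - 2/(kappa + 1) = 1 - 2*mu/(L + mu) = (L - mu)/(L + mu) = 52/292 = 0.1781


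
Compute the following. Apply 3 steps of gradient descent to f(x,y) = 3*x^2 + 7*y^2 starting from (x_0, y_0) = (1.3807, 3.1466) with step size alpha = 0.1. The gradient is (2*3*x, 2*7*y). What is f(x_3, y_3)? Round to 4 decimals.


Gradient descent on f(x,y) = 3*x^2 + 7*y^2.
Starting point: (1.3807, 3.1466), alpha = 0.1
Step 1: grad_x = 2*3*1.3807 = 8.2842, grad_y = 2*7*3.1466 = 44.0524
  x_1 = 1.3807 - 0.1*8.2842 = 0.5523
  y_1 = 3.1466 - 0.1*44.0524 = -1.2586
Step 2: grad_x = 2*3*0.5523 = 3.3137, grad_y = 2*7*-1.2586 = -17.621
  x_2 = 0.5523 - 0.1*3.3137 = 0.2209
  y_2 = -1.2586 - 0.1*-17.621 = 0.5035
Step 3: grad_x = 2*3*0.2209 = 1.3255, grad_y = 2*7*0.5035 = 7.0484
  x_3 = 0.2209 - 0.1*1.3255 = 0.0884
  y_3 = 0.5035 - 0.1*7.0484 = -0.2014
f(0.0884, -0.2014) = 3*0.0884^2 + 7*(-0.2014)^2 = 0.3073


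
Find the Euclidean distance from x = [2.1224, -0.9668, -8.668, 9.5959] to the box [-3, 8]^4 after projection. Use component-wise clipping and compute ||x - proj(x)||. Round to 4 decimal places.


Project each component onto [-3, 8].
clip(2.1224) = 2.1224, clip(-0.9668) = -0.9668, clip(-8.668) = -3.0, clip(9.5959) = 8.0
Projection = [2.1224, -0.9668, -3.0, 8.0]
Squared diffs: [0.0, 0.0, 32.1262, 2.5469]
Distance = sqrt(34.6731) = 5.8884


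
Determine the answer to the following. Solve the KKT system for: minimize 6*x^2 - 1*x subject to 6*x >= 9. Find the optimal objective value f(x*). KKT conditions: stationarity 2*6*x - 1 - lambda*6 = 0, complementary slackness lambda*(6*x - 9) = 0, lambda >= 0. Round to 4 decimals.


Step 1: Try lambda = 0 (constraint inactive).
x_unc = 1/(2*6) = 0.0833
Check: 6*0.0833 = 0.4998 < 9 -- violated!
Step 2: Constraint must be active: 6*x = 9
x* = 9/6 = 1.5
lambda = (2*6*1.5 - 1)/6 = 2.8333
Step 3: Compute optimal value.
f(x*) = 6*1.5^2 - 1*1.5 = 12.0


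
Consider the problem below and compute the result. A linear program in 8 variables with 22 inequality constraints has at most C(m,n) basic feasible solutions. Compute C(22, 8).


Each vertex corresponds to some choice of n active constraints out of m, so the number of vertices is at most C(m, n) = m! / (n!(m-n)!).
m = 22, n = 8
Numerator: 22 * 21 * 20 * 19 * 18 * 17 * 16 * 15
Denominator: 8! = 40320
C(22, 8) = 319770


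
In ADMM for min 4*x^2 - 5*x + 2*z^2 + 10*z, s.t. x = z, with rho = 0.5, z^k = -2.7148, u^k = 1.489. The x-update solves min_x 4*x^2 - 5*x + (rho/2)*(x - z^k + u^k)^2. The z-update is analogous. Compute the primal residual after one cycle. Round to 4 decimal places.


ADMM iteration with rho = 0.5, z^k = -2.7148, u^k = 1.489
Step 1: x-update.
Minimize 4*x^2 - 5*x + (0.5/2)*(x + 2.7148 + 1.489)^2
FOC: (2*4 + 0.5)*x = 5 + 0.5*(-2.7148 - 1.489)
x^{k+1} = 0.341
Step 2: z-update.
Minimize 2*z^2 + 10*z + (0.5/2)*(0.341 - z + 1.489)^2
FOC: (2*2 + 0.5)*z = -10 + 0.5*(0.341 + 1.489)
z^{k+1} = -2.0189
Step 3: u-update.
u^{k+1} = 1.489 + 0.341 + 2.0189 = 3.8488
Step 4: Primal residual = |0.341 + 2.0189| = 2.3598


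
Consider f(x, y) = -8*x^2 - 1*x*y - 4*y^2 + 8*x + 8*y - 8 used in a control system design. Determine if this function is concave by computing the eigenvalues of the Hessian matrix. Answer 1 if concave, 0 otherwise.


The Hessian of f(x,y) = -8*x^2 - 1*x*y - 4*y^2 + 8*x + 8*y - 8 is:
H = [[-16, -1], [-1, -8]]
Trace = -16 - 8 = -24
Determinant = -16*-8 - (-1)^2 = 127
Discriminant = (-24)^2 - 4*127 = 68.0
Eigenvalues: lambda_1 = -16.1231, lambda_2 = -7.8769
The function is concave.

1


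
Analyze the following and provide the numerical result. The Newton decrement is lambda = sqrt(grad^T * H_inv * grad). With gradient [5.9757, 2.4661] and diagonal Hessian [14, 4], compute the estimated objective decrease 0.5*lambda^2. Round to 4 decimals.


Step 1: H is diagonal, so H^(-1) * g = [0.4268, 0.6165].
Step 2: g^T H^(-1) g = sum_i g_i^2 / H_ii
  = (5.9757)^2/14 + (2.4661)^2/4
  = 2.5506 + 1.5204 = 4.0711
Step 3: Objective decrease = 0.5 * g^T H^(-1) g = 2.0355


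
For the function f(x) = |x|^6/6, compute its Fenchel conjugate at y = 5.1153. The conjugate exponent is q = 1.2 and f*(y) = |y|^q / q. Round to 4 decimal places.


The conjugate exponent q satisfies 1/p + 1/q = 1.
p = 6, so q = 6/(6 - 1) = 1.2
|y|^q = 5.1153^1.2 = 7.09
f*(5.1153) = 7.09 / 1.2 = 5.9083


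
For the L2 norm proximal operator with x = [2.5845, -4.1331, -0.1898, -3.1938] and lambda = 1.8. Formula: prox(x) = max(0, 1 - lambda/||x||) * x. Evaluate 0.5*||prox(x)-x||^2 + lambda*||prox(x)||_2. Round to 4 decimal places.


Step 1: Compute ||x||.
||x|| = 5.8308
Step 2: Compute scaling factor.
scale = max(0, 1 - 1.8/5.8308) = 0.6913
Step 3: prox(x) = [1.7867, -2.8572, -0.1312, -2.2079]
||prox(x)|| = 4.0308
Step 4: Proximal objective.
0.5*||prox-x||^2 = 1.62
lambda*||prox|| = 7.2554
Total = 8.8755


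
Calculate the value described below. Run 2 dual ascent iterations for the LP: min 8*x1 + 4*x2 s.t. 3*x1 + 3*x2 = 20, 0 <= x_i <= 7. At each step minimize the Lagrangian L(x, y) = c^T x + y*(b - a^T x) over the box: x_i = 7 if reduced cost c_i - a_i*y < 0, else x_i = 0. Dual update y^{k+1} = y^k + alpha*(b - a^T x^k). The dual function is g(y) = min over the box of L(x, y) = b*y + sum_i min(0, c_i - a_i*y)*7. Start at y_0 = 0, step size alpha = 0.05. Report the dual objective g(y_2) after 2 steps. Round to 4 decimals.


Dual ascent for LP: min 8*x1 + 4*x2, 3*x1 + 3*x2 = 20, 0 <= x_i <= 7
Step 1: y^k = 0.0, reduced costs: (8.0, 4.0)
  x^k = (0.0, 0.0), subgradient = b - a^T x = 20.0
  y^{k+1} = 0.0 + 0.05*20.0 = 1.0
Step 2: y^k = 1.0, reduced costs: (5.0, 1.0)
  x^k = (0.0, 0.0), subgradient = b - a^T x = 20.0
  y^{k+1} = 1.0 + 0.05*20.0 = 2.0
Dual objective at y_2 = 2.0: reduced costs (2.0, -2.0), box minimizer x = (0.0, 7.0)
g(y_2) = b*y + (c1 - a1*y)*x1 + (c2 - a2*y)*x2 = 20*2.0 + 2.0*0.0 + (-2.0)*7.0 = 40.0 + 0.0 - 14.0 = 26.0


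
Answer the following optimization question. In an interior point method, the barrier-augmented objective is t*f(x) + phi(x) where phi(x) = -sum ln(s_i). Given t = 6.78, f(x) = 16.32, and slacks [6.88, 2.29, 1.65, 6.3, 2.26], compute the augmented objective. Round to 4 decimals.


Step 1: Compute log-barrier.
ln values: [1.9286, 0.8286, 0.5008, 1.8405, 0.8154]
phi = -(1.9286 + 0.8286 + 0.5008 + 1.8405 + 0.8154) = -5.9139
Step 2: Compute augmented objective.
t*f(x) = 6.78*16.32 = 110.6496
Total = 110.6496 - 5.9139 = 104.7357


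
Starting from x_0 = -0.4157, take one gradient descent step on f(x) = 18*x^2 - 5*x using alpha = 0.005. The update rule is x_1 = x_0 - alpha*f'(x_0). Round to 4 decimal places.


We compute the gradient at x_0 and apply the update.
f'(x) = 36*x - 5
f'(-0.4157) = 36*-0.4157 - 5 = -19.9652
x_1 = -0.4157 - 0.005*-19.9652 = -0.3159


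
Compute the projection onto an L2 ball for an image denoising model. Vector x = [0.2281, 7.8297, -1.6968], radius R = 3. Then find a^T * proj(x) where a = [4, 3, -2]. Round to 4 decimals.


Step 1: Compute ||x|| (intermediates to 6 decimals).
||x|| = sqrt(0.2281^2 + 7.8297^2 + (-1.6968)^2) = 8.014697
Step 2: Project.
Since ||x|| > R, scale = R/||x|| = 3/8.014697 = 0.374312, proj(x) = scale * x
proj(x) = [0.085381, 2.930751, -0.635133]
Step 3: Dot product.
a^T * proj(x) = 4*0.085381 + 3*2.930751 - 2*(-0.635133) = 10.404


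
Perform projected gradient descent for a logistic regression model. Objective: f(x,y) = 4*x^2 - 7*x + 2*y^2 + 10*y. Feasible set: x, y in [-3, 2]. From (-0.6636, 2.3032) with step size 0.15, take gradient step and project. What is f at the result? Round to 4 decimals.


Step 1: Compute gradient at (-0.6636, 2.3032).
grad_x = 2*4*-0.6636 - 7 = -12.3088
grad_y = 2*2*2.3032 + 10 = 19.2128
Step 2: Gradient step.
x_raw = -0.6636 - 0.15*-12.3088 = 1.1827
y_raw = 2.3032 - 0.15*19.2128 = -0.5787
Step 3: Project onto [-3, 2].
x_proj = clip(1.1827) = 1.1827
y_proj = clip(-0.5787) = -0.5787
Step 4: Evaluate f.
f(1.1827, -0.5787) = -7.8011


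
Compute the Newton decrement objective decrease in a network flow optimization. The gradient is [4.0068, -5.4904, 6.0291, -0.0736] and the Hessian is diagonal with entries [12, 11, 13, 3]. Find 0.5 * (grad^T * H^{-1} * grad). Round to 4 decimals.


Step 1: H is diagonal, so H^(-1) * g = [0.3339, -0.4991, 0.4638, -0.0245].
Step 2: g^T H^(-1) g = sum_i g_i^2 / H_ii
  = (4.0068)^2/12 + (-5.4904)^2/11 + (6.0291)^2/13 + (-0.0736)^2/3
  = 1.3379 + 2.7404 + 2.7962 + 0.0018 = 6.8762
Step 3: Objective decrease = 0.5 * g^T H^(-1) g = 3.4381


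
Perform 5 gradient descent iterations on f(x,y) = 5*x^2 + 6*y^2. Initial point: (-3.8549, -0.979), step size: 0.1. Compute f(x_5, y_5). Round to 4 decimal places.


Gradient descent on f(x,y) = 5*x^2 + 6*y^2.
Starting point: (-3.8549, -0.979), alpha = 0.1
Step 1: grad_x = 2*5*-3.8549 = -38.549, grad_y = 2*6*-0.979 = -11.748
  x_1 = -3.8549 - 0.1*-38.549 = 0.0
  y_1 = -0.979 - 0.1*-11.748 = 0.1958
Step 2: grad_x = 2*5*0.0 = 0.0, grad_y = 2*6*0.1958 = 2.3496
  x_2 = 0.0 - 0.1*0.0 = 0.0
  y_2 = 0.1958 - 0.1*2.3496 = -0.0392
Step 3: grad_x = 2*5*0.0 = 0.0, grad_y = 2*6*-0.0392 = -0.4699
  x_3 = 0.0 - 0.1*0.0 = 0.0
  y_3 = -0.0392 - 0.1*-0.4699 = 0.0078
Step 4: grad_x = 2*5*0.0 = 0.0, grad_y = 2*6*0.0078 = 0.094
  x_4 = 0.0 - 0.1*0.0 = 0.0
  y_4 = 0.0078 - 0.1*0.094 = -0.0016
Step 5: grad_x = 2*5*0.0 = 0.0, grad_y = 2*6*-0.0016 = -0.0188
  x_5 = 0.0 - 0.1*0.0 = 0.0
  y_5 = -0.0016 - 0.1*-0.0188 = 0.0003
f(0.0, 0.0003) = 5*0.0^2 + 6*0.0003^2 = 0.0


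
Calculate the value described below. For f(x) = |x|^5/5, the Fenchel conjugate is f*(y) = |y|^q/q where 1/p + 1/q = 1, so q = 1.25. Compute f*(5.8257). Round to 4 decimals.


The conjugate exponent q satisfies 1/p + 1/q = 1.
p = 5, so q = 5/(5 - 1) = 1.25
|y|^q = 5.8257^1.25 = 9.0508
f*(5.8257) = 9.0508 / 1.25 = 7.2406


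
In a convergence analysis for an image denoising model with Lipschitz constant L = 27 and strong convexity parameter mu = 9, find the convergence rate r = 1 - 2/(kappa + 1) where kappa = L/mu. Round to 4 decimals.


Step 1: Compute the condition number.
kappa = L/mu = 27/9 = 3.0
Step 2: Compute the convergence rate.
r = 1 - 2/(kappa + 1) = 1 - 2*mu/(L + mu) = (L - mu)/(L + mu) = 18/36 = 0.5


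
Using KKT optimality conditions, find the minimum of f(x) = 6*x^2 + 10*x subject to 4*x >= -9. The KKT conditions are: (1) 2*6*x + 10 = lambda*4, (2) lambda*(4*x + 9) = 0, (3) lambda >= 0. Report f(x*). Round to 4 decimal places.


Step 1: Try lambda = 0 (constraint inactive).
Stationarity: 2*6*x + 10 = 0
x* = -10/(2*6) = -5/6 = -0.8333 (rounded; the exact value -5/6 is used below)
Check constraint: 4*-0.8333 = -3.3332 >= -9 -- satisfied.
Step 2: Compute optimal value.
f(x*) = 6*(-5/6)^2 + 10*(-5/6) = -4.1667


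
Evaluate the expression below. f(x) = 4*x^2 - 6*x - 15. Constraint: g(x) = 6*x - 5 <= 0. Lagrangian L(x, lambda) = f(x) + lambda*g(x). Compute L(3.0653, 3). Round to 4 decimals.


Step 1: Evaluate f(x).
f(3.0653) = 4*3.0653^2 - 6*3.0653 - 15 = 4.1925
Step 2: Evaluate g(x).
g(3.0653) = 6*3.0653 - 5 = 13.3918
Step 3: Compute Lagrangian.
L = 4.1925 + 3*13.3918 = 44.3679


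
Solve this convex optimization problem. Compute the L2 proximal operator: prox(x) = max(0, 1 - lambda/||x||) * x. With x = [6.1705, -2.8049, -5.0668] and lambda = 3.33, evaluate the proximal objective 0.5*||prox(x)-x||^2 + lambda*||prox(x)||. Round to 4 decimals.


Step 1: Compute ||x||.
||x|| = 8.4626
Step 2: Compute scaling factor.
scale = max(0, 1 - 3.33/8.4626) = 0.6065
Step 3: prox(x) = [3.7424, -1.7012, -3.073]
||prox(x)|| = 5.1326
Step 4: Proximal objective.
0.5*||prox-x||^2 = 5.5445
lambda*||prox|| = 17.0916
Total = 22.6359


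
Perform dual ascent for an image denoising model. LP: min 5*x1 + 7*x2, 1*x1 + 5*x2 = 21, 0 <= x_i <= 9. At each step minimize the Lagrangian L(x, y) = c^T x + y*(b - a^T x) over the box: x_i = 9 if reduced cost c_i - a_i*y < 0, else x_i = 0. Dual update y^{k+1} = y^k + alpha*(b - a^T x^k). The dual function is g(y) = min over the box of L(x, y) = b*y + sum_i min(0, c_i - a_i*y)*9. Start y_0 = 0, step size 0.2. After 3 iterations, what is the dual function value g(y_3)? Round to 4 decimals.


Dual ascent for LP: min 5*x1 + 7*x2, 1*x1 + 5*x2 = 21, 0 <= x_i <= 9
Step 1: y^k = 0.0, reduced costs: (5.0, 7.0)
  x^k = (0.0, 0.0), subgradient = b - a^T x = 21.0
  y^{k+1} = 0.0 + 0.2*21.0 = 4.2
Step 2: y^k = 4.2, reduced costs: (0.8, -14.0)
  x^k = (0.0, 9.0), subgradient = b - a^T x = -24.0
  y^{k+1} = 4.2 + 0.2*-24.0 = -0.6
Step 3: y^k = -0.6, reduced costs: (5.6, 10.0)
  x^k = (0.0, 0.0), subgradient = b - a^T x = 21.0
  y^{k+1} = -0.6 + 0.2*21.0 = 3.6
Dual objective at y_3 = 3.6: reduced costs (1.4, -11.0), box minimizer x = (0.0, 9.0)
g(y_3) = b*y + (c1 - a1*y)*x1 + (c2 - a2*y)*x2 = 21*3.6 + 1.4*0.0 + (-11.0)*9.0 = 75.6 + 0.0 - 99.0 = -23.4


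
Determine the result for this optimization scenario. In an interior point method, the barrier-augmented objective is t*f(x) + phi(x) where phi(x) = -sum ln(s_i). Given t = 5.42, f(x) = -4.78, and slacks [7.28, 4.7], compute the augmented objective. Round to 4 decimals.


Step 1: Compute log-barrier.
ln values: [1.9851, 1.5476]
phi = -(1.9851 + 1.5476) = -3.5327
Step 2: Compute augmented objective.
t*f(x) = 5.42*-4.78 = -25.9076
Total = -25.9076 - 3.5327 = -29.4403


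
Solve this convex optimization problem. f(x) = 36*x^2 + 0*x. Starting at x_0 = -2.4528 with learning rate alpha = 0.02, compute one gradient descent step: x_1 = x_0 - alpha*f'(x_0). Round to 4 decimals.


We compute the gradient at x_0 and apply the update.
f'(x) = 72*x + 0
f'(-2.4528) = 72*-2.4528 + 0 = -176.6016
x_1 = -2.4528 - 0.02*-176.6016 = 1.0792


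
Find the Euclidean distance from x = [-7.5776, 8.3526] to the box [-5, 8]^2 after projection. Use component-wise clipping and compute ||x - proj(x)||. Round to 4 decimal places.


Project each component onto [-5, 8].
clip(-7.5776) = -5.0, clip(8.3526) = 8.0
Projection = [-5.0, 8.0]
Squared diffs: [6.644, 0.1243]
Distance = sqrt(6.7683) = 2.6016


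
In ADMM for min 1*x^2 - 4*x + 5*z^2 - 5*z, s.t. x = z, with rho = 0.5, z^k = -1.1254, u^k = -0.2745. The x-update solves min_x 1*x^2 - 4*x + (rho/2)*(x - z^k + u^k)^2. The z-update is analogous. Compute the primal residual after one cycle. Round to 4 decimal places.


ADMM iteration with rho = 0.5, z^k = -1.1254, u^k = -0.2745
Step 1: x-update.
Minimize 1*x^2 - 4*x + (0.5/2)*(x + 1.1254 - 0.2745)^2
FOC: (2*1 + 0.5)*x = 4 + 0.5*(-1.1254 + 0.2745)
x^{k+1} = 1.4298
Step 2: z-update.
Minimize 5*z^2 - 5*z + (0.5/2)*(1.4298 - z - 0.2745)^2
FOC: (2*5 + 0.5)*z = 5 + 0.5*(1.4298 - 0.2745)
z^{k+1} = 0.5312
Step 3: u-update.
u^{k+1} = -0.2745 + 1.4298 - 0.5312 = 0.6241
Step 4: Primal residual = |1.4298 - 0.5312| = 0.8986


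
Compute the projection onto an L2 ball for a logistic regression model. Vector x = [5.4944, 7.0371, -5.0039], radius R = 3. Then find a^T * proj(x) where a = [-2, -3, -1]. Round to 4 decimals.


Step 1: Compute ||x|| (intermediates to 6 decimals).
||x|| = sqrt(5.4944^2 + 7.0371^2 + (-5.0039)^2) = 10.234658
Step 2: Project.
Since ||x|| > R, scale = R/||x|| = 3/10.234658 = 0.293122, proj(x) = scale * x
proj(x) = [1.61053, 2.062729, -1.466753]
Step 3: Dot product.
a^T * proj(x) = -2*1.61053 - 3*2.062729 - 1*(-1.466753) = -7.9425


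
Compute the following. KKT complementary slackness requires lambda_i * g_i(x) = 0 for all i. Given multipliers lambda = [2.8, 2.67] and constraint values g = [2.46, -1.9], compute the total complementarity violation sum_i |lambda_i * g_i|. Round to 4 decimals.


KKT complementary slackness check:
lambda_1 * g_1 = 2.8 * 2.46 = 6.888
lambda_2 * g_2 = 2.67 * -1.9 = -5.073
Total violation = 6.888 + 5.073 = 11.961


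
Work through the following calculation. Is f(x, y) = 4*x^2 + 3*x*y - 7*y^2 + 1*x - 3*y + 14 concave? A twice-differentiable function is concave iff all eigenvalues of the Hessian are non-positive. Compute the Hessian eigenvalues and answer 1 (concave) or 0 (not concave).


The Hessian of f(x,y) = 4*x^2 + 3*x*y - 7*y^2 + 1*x - 3*y + 14 is:
H = [[8, 3], [3, -14]]
Trace = 8 - 14 = -6
Determinant = 8*-14 - (3)^2 = -121
Discriminant = (-6)^2 - 4*-121 = 520.0
Eigenvalues: lambda_1 = -14.4018, lambda_2 = 8.4018
The function is not concave.

0


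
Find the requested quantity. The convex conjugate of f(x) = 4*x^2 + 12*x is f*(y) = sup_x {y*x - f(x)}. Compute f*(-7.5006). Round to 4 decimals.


f*(y) = sup_x {y*x - a*x^2 - b*x} = sup_x {(y-b)*x - a*x^2}
FOC: (y - b) - 2a*x = 0 => x* = (y - b)/(2a)
x* = (-7.5006 - 12)/(2*4) = -2.4376
f*(-7.5006) = (y-b)^2/(4a) = (-7.5006 - 12)^2/(4*4)
= 380.2734/16 = 23.7671


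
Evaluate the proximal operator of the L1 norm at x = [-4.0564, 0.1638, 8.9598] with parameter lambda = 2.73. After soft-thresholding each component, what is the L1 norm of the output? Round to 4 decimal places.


Soft-thresholding with lambda = 2.73:
prox(-4.0564) = sign(-4.0564)*max(|-4.0564| - 2.73, 0) = -1.3264
prox(0.1638) = sign(0.1638)*max(|0.1638| - 2.73, 0) = 0.0
prox(8.9598) = sign(8.9598)*max(|8.9598| - 2.73, 0) = 6.2298
prox(x) = [-1.3264, 0.0, 6.2298]
||prox(x)||_1 = 1.3264 + 0.0 + 6.2298 = 7.5562


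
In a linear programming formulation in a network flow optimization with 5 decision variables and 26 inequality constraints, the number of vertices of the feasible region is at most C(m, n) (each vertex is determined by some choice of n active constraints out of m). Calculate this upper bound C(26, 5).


Each vertex corresponds to some choice of n active constraints out of m, so the number of vertices is at most C(m, n) = m! / (n!(m-n)!).
m = 26, n = 5
Numerator: 26 * 25 * 24 * 23 * 22
Denominator: 5! = 120
C(26, 5) = 65780


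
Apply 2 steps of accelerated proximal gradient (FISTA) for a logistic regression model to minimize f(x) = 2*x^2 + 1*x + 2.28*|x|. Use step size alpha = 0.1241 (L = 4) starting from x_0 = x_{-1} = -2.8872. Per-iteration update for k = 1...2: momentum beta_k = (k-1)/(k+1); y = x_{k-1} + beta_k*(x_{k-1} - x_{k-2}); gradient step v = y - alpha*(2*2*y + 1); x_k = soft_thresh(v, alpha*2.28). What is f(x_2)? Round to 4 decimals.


FISTA on f(x) = 2*x^2 + 1*x + 2.28*|x|
L = 4, alpha = 0.1241
Iteration 1: beta = 0.0, y = -2.8872 + 0.0*(-2.8872 + 2.8872) = -2.8872
  grad(y) = -10.5488, v = y - alpha*grad = -1.5781
  prox(v) = soft_thresh(-1.5781, 0.2829) = -1.2951
Iteration 2: beta = 0.3333, y = -1.2951 + 0.3333*(-1.2951 + 2.8872) = -0.7645
  grad(y) = -2.0578, v = y - alpha*grad = -0.5091
  prox(v) = soft_thresh(-0.5091, 0.2829) = -0.2261
f(x_2) = 2*(-0.2261)^2 + 1*(-0.2261) + 2.28*|-0.2261| = 0.3917


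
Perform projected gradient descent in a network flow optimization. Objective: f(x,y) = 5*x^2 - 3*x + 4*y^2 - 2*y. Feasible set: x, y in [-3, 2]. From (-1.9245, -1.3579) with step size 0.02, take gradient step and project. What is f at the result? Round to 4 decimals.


Step 1: Compute gradient at (-1.9245, -1.3579).
grad_x = 2*5*-1.9245 - 3 = -22.245
grad_y = 2*4*-1.3579 - 2 = -12.8632
Step 2: Gradient step.
x_raw = -1.9245 - 0.02*-22.245 = -1.4796
y_raw = -1.3579 - 0.02*-12.8632 = -1.1006
Step 3: Project onto [-3, 2].
x_proj = clip(-1.4796) = -1.4796
y_proj = clip(-1.1006) = -1.1006
Step 4: Evaluate f.
f(-1.4796, -1.1006) = 22.4318


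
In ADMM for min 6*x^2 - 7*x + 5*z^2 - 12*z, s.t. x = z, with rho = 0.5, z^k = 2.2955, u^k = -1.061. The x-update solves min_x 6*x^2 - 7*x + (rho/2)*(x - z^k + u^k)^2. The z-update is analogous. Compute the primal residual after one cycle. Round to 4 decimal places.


ADMM iteration with rho = 0.5, z^k = 2.2955, u^k = -1.061
Step 1: x-update.
Minimize 6*x^2 - 7*x + (0.5/2)*(x - 2.2955 - 1.061)^2
FOC: (2*6 + 0.5)*x = 7 + 0.5*(2.2955 + 1.061)
x^{k+1} = 0.6943
Step 2: z-update.
Minimize 5*z^2 - 12*z + (0.5/2)*(0.6943 - z - 1.061)^2
FOC: (2*5 + 0.5)*z = 12 + 0.5*(0.6943 - 1.061)
z^{k+1} = 1.1254
Step 3: u-update.
u^{k+1} = -1.061 + 0.6943 - 1.1254 = -1.4921
Step 4: Primal residual = |0.6943 - 1.1254| = 0.4311


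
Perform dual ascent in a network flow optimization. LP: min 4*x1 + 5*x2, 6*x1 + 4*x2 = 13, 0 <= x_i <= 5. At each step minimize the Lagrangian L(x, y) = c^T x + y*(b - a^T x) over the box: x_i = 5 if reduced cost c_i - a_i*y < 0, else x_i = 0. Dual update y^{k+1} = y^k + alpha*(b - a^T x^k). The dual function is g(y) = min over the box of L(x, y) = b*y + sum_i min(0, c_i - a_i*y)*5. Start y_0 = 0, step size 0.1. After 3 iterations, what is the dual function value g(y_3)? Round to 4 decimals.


Dual ascent for LP: min 4*x1 + 5*x2, 6*x1 + 4*x2 = 13, 0 <= x_i <= 5
Step 1: y^k = 0.0, reduced costs: (4.0, 5.0)
  x^k = (0.0, 0.0), subgradient = b - a^T x = 13.0
  y^{k+1} = 0.0 + 0.1*13.0 = 1.3
Step 2: y^k = 1.3, reduced costs: (-3.8, -0.2)
  x^k = (5.0, 5.0), subgradient = b - a^T x = -37.0
  y^{k+1} = 1.3 + 0.1*-37.0 = -2.4
Step 3: y^k = -2.4, reduced costs: (18.4, 14.6)
  x^k = (0.0, 0.0), subgradient = b - a^T x = 13.0
  y^{k+1} = -2.4 + 0.1*13.0 = -1.1
Dual objective at y_3 = -1.1: reduced costs (10.6, 9.4), box minimizer x = (0.0, 0.0)
g(y_3) = b*y + (c1 - a1*y)*x1 + (c2 - a2*y)*x2 = 13*(-1.1) + 10.6*0.0 + 9.4*0.0 = -14.3 + 0.0 + 0.0 = -14.3


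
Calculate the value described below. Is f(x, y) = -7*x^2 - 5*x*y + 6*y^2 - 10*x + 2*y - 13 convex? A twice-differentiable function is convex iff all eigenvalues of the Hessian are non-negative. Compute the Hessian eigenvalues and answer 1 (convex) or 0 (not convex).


The Hessian of f(x,y) = -7*x^2 - 5*x*y + 6*y^2 - 10*x + 2*y - 13 is:
H = [[-14, -5], [-5, 12]]
Trace = -14 + 12 = -2
Determinant = -14*12 - (-5)^2 = -193
Discriminant = (-2)^2 - 4*-193 = 776.0
Eigenvalues: lambda_1 = -14.9284, lambda_2 = 12.9284
The function is not convex.

0


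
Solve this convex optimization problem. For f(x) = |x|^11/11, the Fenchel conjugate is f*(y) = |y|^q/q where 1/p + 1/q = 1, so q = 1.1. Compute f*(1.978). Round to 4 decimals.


The conjugate exponent q satisfies 1/p + 1/q = 1.
p = 11, so q = 11/(11 - 1) = 1.1
|y|^q = 1.978^1.1 = 2.1176
f*(1.978) = 2.1176 / 1.1 = 1.9251


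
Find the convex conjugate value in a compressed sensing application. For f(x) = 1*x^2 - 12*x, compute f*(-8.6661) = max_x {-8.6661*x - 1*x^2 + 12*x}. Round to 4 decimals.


f*(y) = sup_x {y*x - a*x^2 - b*x} = sup_x {(y-b)*x - a*x^2}
FOC: (y - b) - 2a*x = 0 => x* = (y - b)/(2a)
x* = (-8.6661 + 12)/(2*1) = 1.667
f*(-8.6661) = (y-b)^2/(4a) = (-8.6661 + 12)^2/(4*1)
= 11.1149/4 = 2.7787


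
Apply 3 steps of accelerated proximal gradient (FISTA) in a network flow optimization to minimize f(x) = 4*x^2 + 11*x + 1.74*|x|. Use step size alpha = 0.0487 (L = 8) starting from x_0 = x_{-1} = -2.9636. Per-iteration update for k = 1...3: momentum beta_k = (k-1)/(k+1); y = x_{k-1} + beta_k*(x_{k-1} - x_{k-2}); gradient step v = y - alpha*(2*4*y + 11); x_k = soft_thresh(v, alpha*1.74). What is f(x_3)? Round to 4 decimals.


FISTA on f(x) = 4*x^2 + 11*x + 1.74*|x|
L = 8, alpha = 0.0487
Iteration 1: beta = 0.0, y = -2.9636 + 0.0*(-2.9636 + 2.9636) = -2.9636
  grad(y) = -12.7088, v = y - alpha*grad = -2.3447
  prox(v) = soft_thresh(-2.3447, 0.0847) = -2.2599
Iteration 2: beta = 0.3333, y = -2.2599 + 0.3333*(-2.2599 + 2.9636) = -2.0254
  grad(y) = -5.2031, v = y - alpha*grad = -1.772
  prox(v) = soft_thresh(-1.772, 0.0847) = -1.6873
Iteration 3: beta = 0.5, y = -1.6873 + 0.5*(-1.6873 + 2.2599) = -1.4009
  grad(y) = -0.2074, v = y - alpha*grad = -1.3908
  prox(v) = soft_thresh(-1.3908, 0.0847) = -1.3061
f(x_3) = 4*(-1.3061)^2 + 11*(-1.3061) + 1.74*|-1.3061| = -5.2709


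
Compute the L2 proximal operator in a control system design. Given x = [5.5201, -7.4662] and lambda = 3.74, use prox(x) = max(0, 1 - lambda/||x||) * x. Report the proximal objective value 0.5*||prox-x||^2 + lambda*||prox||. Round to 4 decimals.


Step 1: Compute ||x||.
||x|| = 9.2852
Step 2: Compute scaling factor.
scale = max(0, 1 - 3.74/9.2852) = 0.5972
Step 3: prox(x) = [3.2967, -4.4589]
||prox(x)|| = 5.5452
Step 4: Proximal objective.
0.5*||prox-x||^2 = 6.9938
lambda*||prox|| = 20.739
Total = 27.733


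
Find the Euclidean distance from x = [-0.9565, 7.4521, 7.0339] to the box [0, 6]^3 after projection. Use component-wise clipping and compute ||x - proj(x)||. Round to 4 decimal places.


Project each component onto [0, 6].
clip(-0.9565) = 0.0, clip(7.4521) = 6.0, clip(7.0339) = 6.0
Projection = [0.0, 6.0, 6.0]
Squared diffs: [0.9149, 2.1086, 1.0689]
Distance = sqrt(4.0924) = 2.023


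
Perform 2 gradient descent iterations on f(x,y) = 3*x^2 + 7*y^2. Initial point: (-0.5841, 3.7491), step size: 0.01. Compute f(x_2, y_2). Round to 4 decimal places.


Gradient descent on f(x,y) = 3*x^2 + 7*y^2.
Starting point: (-0.5841, 3.7491), alpha = 0.01
Step 1: grad_x = 2*3*-0.5841 = -3.5046, grad_y = 2*7*3.7491 = 52.4874
  x_1 = -0.5841 - 0.01*-3.5046 = -0.5491
  y_1 = 3.7491 - 0.01*52.4874 = 3.2242
Step 2: grad_x = 2*3*-0.5491 = -3.2943, grad_y = 2*7*3.2242 = 45.1392
  x_2 = -0.5491 - 0.01*-3.2943 = -0.5161
  y_2 = 3.2242 - 0.01*45.1392 = 2.7728
f(-0.5161, 2.7728) = 3*(-0.5161)^2 + 7*2.7728^2 = 54.6194


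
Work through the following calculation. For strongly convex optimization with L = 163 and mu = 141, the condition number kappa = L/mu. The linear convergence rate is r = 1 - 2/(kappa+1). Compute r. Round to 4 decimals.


Step 1: Compute the condition number.
kappa = L/mu = 163/141 = 1.156
Step 2: Compute the convergence rate.
r = 1 - 2/(kappa + 1) = 1 - 2*mu/(L + mu) = (L - mu)/(L + mu) = 22/304 = 0.0724


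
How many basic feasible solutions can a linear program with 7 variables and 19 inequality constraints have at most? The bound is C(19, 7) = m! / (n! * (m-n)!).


Each vertex corresponds to some choice of n active constraints out of m, so the number of vertices is at most C(m, n) = m! / (n!(m-n)!).
m = 19, n = 7
Numerator: 19 * 18 * 17 * 16 * 15 * 14 * 13
Denominator: 7! = 5040
C(19, 7) = 50388


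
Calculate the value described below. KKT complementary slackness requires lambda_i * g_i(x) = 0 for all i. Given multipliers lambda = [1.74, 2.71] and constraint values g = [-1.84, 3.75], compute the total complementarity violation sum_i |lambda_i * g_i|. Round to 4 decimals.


KKT complementary slackness check:
lambda_1 * g_1 = 1.74 * -1.84 = -3.2016
lambda_2 * g_2 = 2.71 * 3.75 = 10.1625
Total violation = 3.2016 + 10.1625 = 13.3641


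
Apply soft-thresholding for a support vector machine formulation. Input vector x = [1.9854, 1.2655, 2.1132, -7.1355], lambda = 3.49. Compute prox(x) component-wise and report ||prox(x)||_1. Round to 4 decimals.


Soft-thresholding with lambda = 3.49:
prox(1.9854) = sign(1.9854)*max(|1.9854| - 3.49, 0) = 0.0
prox(1.2655) = sign(1.2655)*max(|1.2655| - 3.49, 0) = 0.0
prox(2.1132) = sign(2.1132)*max(|2.1132| - 3.49, 0) = 0.0
prox(-7.1355) = sign(-7.1355)*max(|-7.1355| - 3.49, 0) = -3.6455
prox(x) = [0.0, 0.0, 0.0, -3.6455]
||prox(x)||_1 = 0.0 + 0.0 + 0.0 + 3.6455 = 3.6455


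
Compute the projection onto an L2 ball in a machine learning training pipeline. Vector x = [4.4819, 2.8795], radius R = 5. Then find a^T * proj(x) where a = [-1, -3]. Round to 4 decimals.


Step 1: Compute ||x|| (intermediates to 6 decimals).
||x|| = sqrt(4.4819^2 + 2.8795^2) = 5.327189
Step 2: Project.
Since ||x|| > R, scale = R/||x|| = 5/5.327189 = 0.938581, proj(x) = scale * x
proj(x) = [4.206626, 2.702644]
Step 3: Dot product.
a^T * proj(x) = -1*4.206626 - 3*2.702644 = -12.3146


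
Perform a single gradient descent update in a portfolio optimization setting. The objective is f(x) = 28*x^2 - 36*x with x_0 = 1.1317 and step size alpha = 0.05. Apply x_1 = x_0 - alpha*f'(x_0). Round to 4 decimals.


We compute the gradient at x_0 and apply the update.
f'(x) = 56*x - 36
f'(1.1317) = 56*1.1317 - 36 = 27.3752
x_1 = 1.1317 - 0.05*27.3752 = -0.2371


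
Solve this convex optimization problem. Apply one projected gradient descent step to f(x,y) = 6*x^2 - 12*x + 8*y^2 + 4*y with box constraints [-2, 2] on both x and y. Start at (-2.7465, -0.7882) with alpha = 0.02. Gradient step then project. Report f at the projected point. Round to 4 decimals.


Step 1: Compute gradient at (-2.7465, -0.7882).
grad_x = 2*6*-2.7465 - 12 = -44.958
grad_y = 2*8*-0.7882 + 4 = -8.6112
Step 2: Gradient step.
x_raw = -2.7465 - 0.02*-44.958 = -1.8473
y_raw = -0.7882 - 0.02*-8.6112 = -0.616
Step 3: Project onto [-2, 2].
x_proj = clip(-1.8473) = -1.8473
y_proj = clip(-0.616) = -0.616
Step 4: Evaluate f.
f(-1.8473, -0.616) = 43.2156


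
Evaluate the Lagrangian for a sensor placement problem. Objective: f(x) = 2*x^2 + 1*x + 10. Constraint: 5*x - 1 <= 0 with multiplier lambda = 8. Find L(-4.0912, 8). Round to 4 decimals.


Step 1: Evaluate f(x).
f(-4.0912) = 2*(-4.0912)^2 + 1*(-4.0912) + 10 = 39.3846
Step 2: Evaluate g(x).
g(-4.0912) = 5*-4.0912 - 1 = -21.456
Step 3: Compute Lagrangian.
L = 39.3846 + 8*-21.456 = -132.2634


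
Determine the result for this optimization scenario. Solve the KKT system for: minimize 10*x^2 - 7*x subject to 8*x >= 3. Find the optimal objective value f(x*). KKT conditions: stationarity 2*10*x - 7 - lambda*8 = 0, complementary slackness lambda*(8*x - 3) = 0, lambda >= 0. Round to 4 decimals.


Step 1: Try lambda = 0 (constraint inactive).
x_unc = 7/(2*10) = 0.35
Check: 8*0.35 = 2.8 < 3 -- violated!
Step 2: Constraint must be active: 8*x = 3
x* = 3/8 = 0.375
lambda = (2*10*0.375 - 7)/8 = 0.0625
Step 3: Compute optimal value.
f(x*) = 10*0.375^2 - 7*0.375 = -1.2188


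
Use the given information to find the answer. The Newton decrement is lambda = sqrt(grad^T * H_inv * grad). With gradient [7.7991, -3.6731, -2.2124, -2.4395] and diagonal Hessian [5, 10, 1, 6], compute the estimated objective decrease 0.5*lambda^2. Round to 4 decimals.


Step 1: H is diagonal, so H^(-1) * g = [1.5598, -0.3673, -2.2124, -0.4066].
Step 2: g^T H^(-1) g = sum_i g_i^2 / H_ii
  = (7.7991)^2/5 + (-3.6731)^2/10 + (-2.2124)^2/1 + (-2.4395)^2/6
  = 12.1652 + 1.3492 + 4.8947 + 0.9919 = 19.4009
Step 3: Objective decrease = 0.5 * g^T H^(-1) g = 9.7005


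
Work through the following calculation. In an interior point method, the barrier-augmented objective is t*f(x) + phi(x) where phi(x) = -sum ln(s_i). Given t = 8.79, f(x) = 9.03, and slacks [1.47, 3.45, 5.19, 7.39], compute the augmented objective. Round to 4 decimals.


Step 1: Compute log-barrier.
ln values: [0.3853, 1.2384, 1.6467, 2.0001]
phi = -(0.3853 + 1.2384 + 1.6467 + 2.0001) = -5.2705
Step 2: Compute augmented objective.
t*f(x) = 8.79*9.03 = 79.3737
Total = 79.3737 - 5.2705 = 74.1032


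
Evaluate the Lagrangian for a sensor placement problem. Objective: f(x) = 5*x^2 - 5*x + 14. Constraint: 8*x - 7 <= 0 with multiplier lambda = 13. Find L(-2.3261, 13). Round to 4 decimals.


Step 1: Evaluate f(x).
f(-2.3261) = 5*(-2.3261)^2 - 5*(-2.3261) + 14 = 52.6842
Step 2: Evaluate g(x).
g(-2.3261) = 8*-2.3261 - 7 = -25.6088
Step 3: Compute Lagrangian.
L = 52.6842 + 13*-25.6088 = -280.2302


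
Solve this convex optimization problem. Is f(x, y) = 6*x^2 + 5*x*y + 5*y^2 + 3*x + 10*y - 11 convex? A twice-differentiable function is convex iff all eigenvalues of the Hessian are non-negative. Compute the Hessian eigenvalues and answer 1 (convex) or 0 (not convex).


The Hessian of f(x,y) = 6*x^2 + 5*x*y + 5*y^2 + 3*x + 10*y - 11 is:
H = [[12, 5], [5, 10]]
Trace = 12 + 10 = 22
Determinant = 12*10 - (5)^2 = 95
Discriminant = (22)^2 - 4*95 = 104.0
Eigenvalues: lambda_1 = 5.901, lambda_2 = 16.099
The function is convex.

1


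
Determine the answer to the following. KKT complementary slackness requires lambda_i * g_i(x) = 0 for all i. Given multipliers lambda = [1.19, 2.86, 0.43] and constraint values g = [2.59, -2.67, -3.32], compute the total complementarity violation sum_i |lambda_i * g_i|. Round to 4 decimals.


KKT complementary slackness check:
lambda_1 * g_1 = 1.19 * 2.59 = 3.0821
lambda_2 * g_2 = 2.86 * -2.67 = -7.6362
lambda_3 * g_3 = 0.43 * -3.32 = -1.4276
Total violation = 3.0821 + 7.6362 + 1.4276 = 12.1459


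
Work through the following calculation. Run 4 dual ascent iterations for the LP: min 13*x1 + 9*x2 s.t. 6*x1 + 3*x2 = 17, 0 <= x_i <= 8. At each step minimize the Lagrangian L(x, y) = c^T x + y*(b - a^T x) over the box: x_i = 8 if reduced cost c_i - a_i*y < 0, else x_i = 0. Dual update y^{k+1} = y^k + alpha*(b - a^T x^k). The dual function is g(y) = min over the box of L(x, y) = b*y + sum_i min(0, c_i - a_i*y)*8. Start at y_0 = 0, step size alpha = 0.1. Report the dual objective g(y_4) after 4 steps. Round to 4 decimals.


Dual ascent for LP: min 13*x1 + 9*x2, 6*x1 + 3*x2 = 17, 0 <= x_i <= 8
Step 1: y^k = 0.0, reduced costs: (13.0, 9.0)
  x^k = (0.0, 0.0), subgradient = b - a^T x = 17.0
  y^{k+1} = 0.0 + 0.1*17.0 = 1.7
Step 2: y^k = 1.7, reduced costs: (2.8, 3.9)
  x^k = (0.0, 0.0), subgradient = b - a^T x = 17.0
  y^{k+1} = 1.7 + 0.1*17.0 = 3.4
Step 3: y^k = 3.4, reduced costs: (-7.4, -1.2)
  x^k = (8.0, 8.0), subgradient = b - a^T x = -55.0
  y^{k+1} = 3.4 + 0.1*-55.0 = -2.1
Step 4: y^k = -2.1, reduced costs: (25.6, 15.3)
  x^k = (0.0, 0.0), subgradient = b - a^T x = 17.0
  y^{k+1} = -2.1 + 0.1*17.0 = -0.4
Dual objective at y_4 = -0.4: reduced costs (15.4, 10.2), box minimizer x = (0.0, 0.0)
g(y_4) = b*y + (c1 - a1*y)*x1 + (c2 - a2*y)*x2 = 17*(-0.4) + 15.4*0.0 + 10.2*0.0 = -6.8 + 0.0 + 0.0 = -6.8
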